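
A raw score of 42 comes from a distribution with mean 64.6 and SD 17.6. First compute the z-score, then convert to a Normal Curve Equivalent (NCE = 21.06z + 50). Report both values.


z = (X - mean) / SD = (42 - 64.6) / 17.6
z = -22.6 / 17.6
z = -1.2841
NCE = NCE = 21.06z + 50
Carry z at full precision (z = -22.6 / 17.6) into the conversion:
NCE = 21.06 * (-22.6 / 17.6) + 50 = -475.956 / 17.6 + 50
NCE = -27.043 + 50
NCE = 22.957

22.957


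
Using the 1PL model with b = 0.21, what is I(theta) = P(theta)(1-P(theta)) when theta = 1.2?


P = 1/(1+exp(-(1.2-0.21))) = 0.7291
I = P*(1-P) = 0.7291 * 0.2709
I = 0.1975

0.1975


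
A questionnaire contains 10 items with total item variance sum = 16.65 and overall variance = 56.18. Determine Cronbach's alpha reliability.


alpha = (k/(k-1)) * (1 - sum(si^2)/s_total^2)
= (10/9) * (1 - 16.65/56.18)
alpha = 0.7818

0.7818


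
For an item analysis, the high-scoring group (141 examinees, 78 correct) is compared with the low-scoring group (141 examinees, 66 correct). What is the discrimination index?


p_upper = 78/141 = 0.5532
p_lower = 66/141 = 0.4681
D = 0.5532 - 0.4681 = 0.0851

0.0851


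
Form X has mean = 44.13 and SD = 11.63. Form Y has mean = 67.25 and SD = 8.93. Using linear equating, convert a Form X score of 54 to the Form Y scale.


slope = SD_Y / SD_X = 8.93 / 11.63 ~ 0.7678
intercept = mean_Y - slope * mean_X = 67.25 - (8.93 / 11.63) * 44.13 ~ 33.3651
Y = slope * X + intercept. To avoid rounding drift from the rounded slope/intercept, evaluate the equivalent form Y = mean_Y + SD_Y * (X - mean_X) / SD_X at full precision:
Y = 67.25 + 8.93 * (54 - 44.13) / 11.63
Y = 67.25 + 8.93 * 9.87 / 11.63
Y = 67.25 + 88.1391 / 11.63
Y = 67.25 + 7.5786
Y = 74.8286

74.8286


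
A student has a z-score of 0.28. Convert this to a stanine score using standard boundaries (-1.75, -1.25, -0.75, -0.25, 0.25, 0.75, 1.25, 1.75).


Stanine boundaries: [-1.75, -1.25, -0.75, -0.25, 0.25, 0.75, 1.25, 1.75]
z = 0.28
Check each boundary:
  z >= -1.75 -> could be stanine 2
  z >= -1.25 -> could be stanine 3
  z >= -0.75 -> could be stanine 4
  z >= -0.25 -> could be stanine 5
  z >= 0.25 -> could be stanine 6
  z < 0.75
  z < 1.25
  z < 1.75
Highest qualifying boundary gives stanine = 6

6


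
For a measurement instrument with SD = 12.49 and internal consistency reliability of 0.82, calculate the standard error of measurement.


SEM = SD * sqrt(1 - rxx)
SEM = 12.49 * sqrt(1 - 0.82)
SEM = 12.49 * sqrt(0.18) = 12.49 * 0.424264
SEM = 5.2991

5.2991


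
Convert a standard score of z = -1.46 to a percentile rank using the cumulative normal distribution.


CDF(z) = 0.5 * (1 + erf(z/sqrt(2)))
erf(-1.0324) = -0.8557
CDF = 0.0721
Percentile rank = 0.0721 * 100 = 7.21

7.21


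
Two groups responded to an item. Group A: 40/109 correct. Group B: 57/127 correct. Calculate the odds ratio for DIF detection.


Odds_A = 40/69 = 0.5797
Odds_B = 57/70 = 0.8143
OR = Odds_A / Odds_B = 0.5797 / 0.8143
Exactly, OR = (40 * 70) / (69 * 57) = 2800 / 3933
OR = 0.7119

0.7119


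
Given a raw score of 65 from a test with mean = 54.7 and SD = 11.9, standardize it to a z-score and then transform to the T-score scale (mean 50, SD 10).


z = (X - mean) / SD = (65 - 54.7) / 11.9
z = 10.3 / 11.9
z = 0.8655
T-score = T = 50 + 10z
Carry z at full precision (z = 10.3 / 11.9) into the conversion:
T-score = 50 + 10 * (10.3 / 11.9) = 50 + 103 / 11.9
T-score = 50 + 8.6555
T-score = 58.6555

58.6555


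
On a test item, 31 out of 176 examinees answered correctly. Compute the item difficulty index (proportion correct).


Item difficulty p = number correct / total examinees
p = 31 / 176
p = 0.1761

0.1761


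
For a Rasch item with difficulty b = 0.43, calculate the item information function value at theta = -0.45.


P = 1/(1+exp(-(-0.45-0.43))) = 0.2932
I = P*(1-P) = 0.2932 * 0.7068
I = 0.2072

0.2072


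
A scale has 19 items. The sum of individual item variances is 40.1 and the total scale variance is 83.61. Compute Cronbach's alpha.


alpha = (k/(k-1)) * (1 - sum(si^2)/s_total^2)
= (19/18) * (1 - 40.1/83.61)
alpha = 0.5493

0.5493


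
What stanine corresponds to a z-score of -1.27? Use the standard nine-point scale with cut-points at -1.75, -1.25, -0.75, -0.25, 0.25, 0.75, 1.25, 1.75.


Stanine boundaries: [-1.75, -1.25, -0.75, -0.25, 0.25, 0.75, 1.25, 1.75]
z = -1.27
Check each boundary:
  z >= -1.75 -> could be stanine 2
  z < -1.25
  z < -0.75
  z < -0.25
  z < 0.25
  z < 0.75
  z < 1.25
  z < 1.75
Highest qualifying boundary gives stanine = 2

2


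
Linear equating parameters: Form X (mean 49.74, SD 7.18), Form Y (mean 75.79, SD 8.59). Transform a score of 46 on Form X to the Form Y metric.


slope = SD_Y / SD_X = 8.59 / 7.18 ~ 1.1964
intercept = mean_Y - slope * mean_X = 75.79 - (8.59 / 7.18) * 49.74 ~ 16.2821
Y = slope * X + intercept. To avoid rounding drift from the rounded slope/intercept, evaluate the equivalent form Y = mean_Y + SD_Y * (X - mean_X) / SD_X at full precision:
Y = 75.79 + 8.59 * (46 - 49.74) / 7.18
Y = 75.79 - 8.59 * 3.74 / 7.18
Y = 75.79 - 32.1266 / 7.18
Y = 75.79 - 4.4745
Y = 71.3155

71.3155


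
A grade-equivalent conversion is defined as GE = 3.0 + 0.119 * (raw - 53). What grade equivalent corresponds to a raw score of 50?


raw - median = 50 - 53 = -3
slope * diff = 0.119 * -3 = -0.357
GE = 3.0 + -0.357
GE = 2.643

2.643


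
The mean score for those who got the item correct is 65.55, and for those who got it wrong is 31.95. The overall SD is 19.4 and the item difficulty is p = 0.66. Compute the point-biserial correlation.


q = 1 - p = 0.34
rpb = ((M1 - M0) / SD) * sqrt(p * q)
rpb = ((65.55 - 31.95) / 19.4) * sqrt(0.66 * 0.34)
rpb = 0.8204

0.8204


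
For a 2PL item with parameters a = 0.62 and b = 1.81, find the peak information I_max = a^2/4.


For 2PL, max info at theta = b = 1.81
I_max = a^2 / 4 = 0.62^2 / 4
= 0.3844 / 4
I_max = 0.0961

0.0961


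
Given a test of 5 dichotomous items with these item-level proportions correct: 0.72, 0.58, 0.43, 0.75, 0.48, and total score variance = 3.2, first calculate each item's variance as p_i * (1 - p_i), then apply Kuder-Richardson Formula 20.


For each item, compute p_i * q_i:
  Item 1: 0.72 * 0.28 = 0.2016
  Item 2: 0.58 * 0.42 = 0.2436
  Item 3: 0.43 * 0.57 = 0.2451
  Item 4: 0.75 * 0.25 = 0.1875
  Item 5: 0.48 * 0.52 = 0.2496
Sum(p_i * q_i) = 0.2016 + 0.2436 + 0.2451 + 0.1875 + 0.2496 = 1.1274
KR-20 = (k/(k-1)) * (1 - Sum(p_i*q_i) / Var_total)
= (5/4) * (1 - 1.1274/3.2)
= 1.25 * 0.6477
KR-20 = 0.8096

0.8096


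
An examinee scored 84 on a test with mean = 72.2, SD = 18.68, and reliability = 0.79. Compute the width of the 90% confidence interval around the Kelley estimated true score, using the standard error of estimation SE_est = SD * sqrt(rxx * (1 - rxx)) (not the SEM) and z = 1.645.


True score estimate = 0.79*84 + 0.21*72.2 = 81.522
SE_est = SD * sqrt(rxx * (1 - rxx)) = 18.68 * sqrt(0.79 * 0.21) = 18.68 * sqrt(0.1659) = 7.608518
CI = T_est +/- z * SE_est, so width = 2 * z * SE_est = 2 * 1.645 * 7.608518
Width = 25.032

25.032


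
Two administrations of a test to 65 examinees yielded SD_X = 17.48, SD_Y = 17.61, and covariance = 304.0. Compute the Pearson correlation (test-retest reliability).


r = cov(X,Y) / (SD_X * SD_Y)
r = 304.0 / (17.48 * 17.61)
r = 304.0 / 307.8228
r = 0.9876

0.9876


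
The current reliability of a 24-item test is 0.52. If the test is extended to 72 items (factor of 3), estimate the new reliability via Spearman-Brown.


r_new = (n * rxx) / (1 + (n-1) * rxx)
r_new = (3 * 0.52) / (1 + 2 * 0.52)
r_new = 1.56 / 2.04
r_new = 0.7647

0.7647


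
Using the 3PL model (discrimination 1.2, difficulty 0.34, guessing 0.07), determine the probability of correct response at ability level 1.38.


logit = 1.2*(1.38 - 0.34) = 1.248
P* = 1/(1 + exp(-1.248)) = 0.777
P = 0.07 + (1 - 0.07) * 0.777
P = 0.7926

0.7926


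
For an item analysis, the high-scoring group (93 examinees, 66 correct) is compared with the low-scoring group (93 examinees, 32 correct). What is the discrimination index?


p_upper = 66/93 = 0.7097
p_lower = 32/93 = 0.3441
D = 0.7097 - 0.3441 = 0.3656

0.3656


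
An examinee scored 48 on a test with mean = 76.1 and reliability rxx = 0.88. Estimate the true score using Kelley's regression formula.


T_est = rxx * X + (1 - rxx) * mean
T_est = 0.88 * 48 + 0.12 * 76.1
T_est = 42.24 + 9.132
T_est = 51.372

51.372


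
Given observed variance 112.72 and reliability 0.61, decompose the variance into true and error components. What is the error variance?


var_true = rxx * var_obs = 0.61 * 112.72 = 68.7592
var_error = var_obs - var_true
var_error = 112.72 - 68.7592
var_error = 43.9608

43.9608


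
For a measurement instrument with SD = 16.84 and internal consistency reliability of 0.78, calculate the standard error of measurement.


SEM = SD * sqrt(1 - rxx)
SEM = 16.84 * sqrt(1 - 0.78)
SEM = 16.84 * sqrt(0.22) = 16.84 * 0.469042
SEM = 7.8987

7.8987


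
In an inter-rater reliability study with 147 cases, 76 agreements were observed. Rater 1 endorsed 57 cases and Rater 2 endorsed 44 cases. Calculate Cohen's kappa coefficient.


P_o = 76/147 = 0.517007
P_e = (57*44 + 90*103) / 21609 = 0.545051
kappa = (P_o - P_e) / (1 - P_e)
kappa = (0.517007 - 0.545051) / (1 - 0.545051)
kappa = -0.0616

-0.0616


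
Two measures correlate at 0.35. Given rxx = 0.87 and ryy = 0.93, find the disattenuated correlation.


r_corrected = rxy / sqrt(rxx * ryy)
= 0.35 / sqrt(0.87 * 0.93)
= 0.35 / sqrt(0.8091)
= 0.35 / 0.8995
r_corrected = 0.3891

0.3891


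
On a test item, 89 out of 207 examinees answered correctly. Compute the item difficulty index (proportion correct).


Item difficulty p = number correct / total examinees
p = 89 / 207
p = 0.43

0.43


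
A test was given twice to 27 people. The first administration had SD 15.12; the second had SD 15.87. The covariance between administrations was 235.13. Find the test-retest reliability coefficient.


r = cov(X,Y) / (SD_X * SD_Y)
r = 235.13 / (15.12 * 15.87)
r = 235.13 / 239.9544
r = 0.9799

0.9799


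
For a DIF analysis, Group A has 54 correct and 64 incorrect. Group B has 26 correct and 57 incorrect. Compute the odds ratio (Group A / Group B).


Odds_A = 54/64 = 0.8438
Odds_B = 26/57 = 0.4561
OR = Odds_A / Odds_B = 0.8438 / 0.4561
Exactly, OR = (54 * 57) / (64 * 26) = 3078 / 1664
OR = 1.8498

1.8498


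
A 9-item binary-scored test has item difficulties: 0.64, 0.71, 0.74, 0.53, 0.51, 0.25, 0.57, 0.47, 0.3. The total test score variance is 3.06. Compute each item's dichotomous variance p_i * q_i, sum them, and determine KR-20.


For each item, compute p_i * q_i:
  Item 1: 0.64 * 0.36 = 0.2304
  Item 2: 0.71 * 0.29 = 0.2059
  Item 3: 0.74 * 0.26 = 0.1924
  Item 4: 0.53 * 0.47 = 0.2491
  Item 5: 0.51 * 0.49 = 0.2499
  Item 6: 0.25 * 0.75 = 0.1875
  Item 7: 0.57 * 0.43 = 0.2451
  Item 8: 0.47 * 0.53 = 0.2491
  Item 9: 0.3 * 0.7 = 0.21
Sum(p_i * q_i) = 0.2304 + 0.2059 + 0.1924 + 0.2491 + 0.2499 + 0.1875 + 0.2451 + 0.2491 + 0.21 = 2.0194
KR-20 = (k/(k-1)) * (1 - Sum(p_i*q_i) / Var_total)
= (9/8) * (1 - 2.0194/3.06)
= 1.125 * 0.3401
KR-20 = 0.3826

0.3826


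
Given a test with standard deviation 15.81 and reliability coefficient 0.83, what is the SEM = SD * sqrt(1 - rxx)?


SEM = SD * sqrt(1 - rxx)
SEM = 15.81 * sqrt(1 - 0.83)
SEM = 15.81 * sqrt(0.17) = 15.81 * 0.412311
SEM = 6.5186

6.5186


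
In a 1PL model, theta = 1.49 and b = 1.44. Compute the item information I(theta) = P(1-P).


P = 1/(1+exp(-(1.49-1.44))) = 0.5125
I = P*(1-P) = 0.5125 * 0.4875
I = 0.2498

0.2498


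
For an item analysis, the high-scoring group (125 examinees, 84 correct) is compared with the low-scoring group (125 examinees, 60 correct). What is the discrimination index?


p_upper = 84/125 = 0.672
p_lower = 60/125 = 0.48
D = 0.672 - 0.48 = 0.192

0.192


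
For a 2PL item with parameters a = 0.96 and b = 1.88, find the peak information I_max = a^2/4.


For 2PL, max info at theta = b = 1.88
I_max = a^2 / 4 = 0.96^2 / 4
= 0.9216 / 4
I_max = 0.2304

0.2304


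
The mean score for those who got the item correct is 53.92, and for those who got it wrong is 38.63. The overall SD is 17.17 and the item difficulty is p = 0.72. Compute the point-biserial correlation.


q = 1 - p = 0.28
rpb = ((M1 - M0) / SD) * sqrt(p * q)
rpb = ((53.92 - 38.63) / 17.17) * sqrt(0.72 * 0.28)
rpb = 0.3998

0.3998


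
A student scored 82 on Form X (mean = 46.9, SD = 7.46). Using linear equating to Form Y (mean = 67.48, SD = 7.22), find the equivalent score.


slope = SD_Y / SD_X = 7.22 / 7.46 ~ 0.9678
intercept = mean_Y - slope * mean_X = 67.48 - (7.22 / 7.46) * 46.9 ~ 22.0888
Y = slope * X + intercept. To avoid rounding drift from the rounded slope/intercept, evaluate the equivalent form Y = mean_Y + SD_Y * (X - mean_X) / SD_X at full precision:
Y = 67.48 + 7.22 * (82 - 46.9) / 7.46
Y = 67.48 + 7.22 * 35.1 / 7.46
Y = 67.48 + 253.422 / 7.46
Y = 67.48 + 33.9708
Y = 101.4508

101.4508


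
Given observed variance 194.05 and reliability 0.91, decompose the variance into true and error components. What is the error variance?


var_true = rxx * var_obs = 0.91 * 194.05 = 176.5855
var_error = var_obs - var_true
var_error = 194.05 - 176.5855
var_error = 17.4645

17.4645


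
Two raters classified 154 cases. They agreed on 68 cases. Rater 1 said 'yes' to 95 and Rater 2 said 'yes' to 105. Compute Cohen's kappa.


P_o = 68/154 = 0.441558
P_e = (95*105 + 59*49) / 23716 = 0.542503
kappa = (P_o - P_e) / (1 - P_e)
kappa = (0.441558 - 0.542503) / (1 - 0.542503)
kappa = -0.2206

-0.2206


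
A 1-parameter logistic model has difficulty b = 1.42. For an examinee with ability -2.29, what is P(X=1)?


theta - b = -2.29 - 1.42 = -3.71
exp(-(theta - b)) = exp(3.71) = 40.8538
P = 1 / (1 + 40.8538)
P = 0.0239

0.0239


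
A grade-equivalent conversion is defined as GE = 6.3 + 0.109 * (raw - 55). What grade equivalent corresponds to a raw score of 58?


raw - median = 58 - 55 = 3
slope * diff = 0.109 * 3 = 0.327
GE = 6.3 + 0.327
GE = 6.627

6.627


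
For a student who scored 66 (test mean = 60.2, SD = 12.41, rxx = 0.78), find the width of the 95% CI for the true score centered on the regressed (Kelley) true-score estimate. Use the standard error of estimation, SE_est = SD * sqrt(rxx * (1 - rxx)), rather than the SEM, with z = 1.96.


True score estimate = 0.78*66 + 0.22*60.2 = 64.724
SE_est = SD * sqrt(rxx * (1 - rxx)) = 12.41 * sqrt(0.78 * 0.22) = 12.41 * sqrt(0.1716) = 5.140797
CI = T_est +/- z * SE_est, so width = 2 * z * SE_est = 2 * 1.96 * 5.140797
Width = 20.1519

20.1519


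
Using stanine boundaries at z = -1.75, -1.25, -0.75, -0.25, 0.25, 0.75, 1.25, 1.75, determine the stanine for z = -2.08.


Stanine boundaries: [-1.75, -1.25, -0.75, -0.25, 0.25, 0.75, 1.25, 1.75]
z = -2.08
Check each boundary:
  z < -1.75
  z < -1.25
  z < -0.75
  z < -0.25
  z < 0.25
  z < 0.75
  z < 1.25
  z < 1.75
Highest qualifying boundary gives stanine = 1

1


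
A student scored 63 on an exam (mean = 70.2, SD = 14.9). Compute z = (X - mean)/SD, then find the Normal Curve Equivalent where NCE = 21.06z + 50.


z = (X - mean) / SD = (63 - 70.2) / 14.9
z = -7.2 / 14.9
z = -0.4832
NCE = NCE = 21.06z + 50
Carry z at full precision (z = -7.2 / 14.9) into the conversion:
NCE = 21.06 * (-7.2 / 14.9) + 50 = -151.632 / 14.9 + 50
NCE = -10.1766 + 50
NCE = 39.8234

39.8234


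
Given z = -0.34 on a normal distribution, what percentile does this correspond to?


CDF(z) = 0.5 * (1 + erf(z/sqrt(2)))
erf(-0.2404) = -0.2661
CDF = 0.3669
Percentile rank = 0.3669 * 100 = 36.69

36.69


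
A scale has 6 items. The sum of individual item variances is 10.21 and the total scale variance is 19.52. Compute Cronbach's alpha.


alpha = (k/(k-1)) * (1 - sum(si^2)/s_total^2)
= (6/5) * (1 - 10.21/19.52)
alpha = 0.5723

0.5723


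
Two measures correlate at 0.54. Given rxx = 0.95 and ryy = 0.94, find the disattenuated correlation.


r_corrected = rxy / sqrt(rxx * ryy)
= 0.54 / sqrt(0.95 * 0.94)
= 0.54 / sqrt(0.893)
= 0.54 / 0.944987
r_corrected = 0.5714

0.5714


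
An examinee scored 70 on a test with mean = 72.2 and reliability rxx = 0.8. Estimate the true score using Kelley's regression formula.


T_est = rxx * X + (1 - rxx) * mean
T_est = 0.8 * 70 + 0.2 * 72.2
T_est = 56.0 + 14.44
T_est = 70.44

70.44


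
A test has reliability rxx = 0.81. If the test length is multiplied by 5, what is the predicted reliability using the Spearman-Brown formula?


r_new = (n * rxx) / (1 + (n-1) * rxx)
r_new = (5 * 0.81) / (1 + 4 * 0.81)
r_new = 4.05 / 4.24
r_new = 0.9552

0.9552


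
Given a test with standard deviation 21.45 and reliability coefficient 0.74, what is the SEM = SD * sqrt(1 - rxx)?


SEM = SD * sqrt(1 - rxx)
SEM = 21.45 * sqrt(1 - 0.74)
SEM = 21.45 * sqrt(0.26) = 21.45 * 0.509902
SEM = 10.9374

10.9374


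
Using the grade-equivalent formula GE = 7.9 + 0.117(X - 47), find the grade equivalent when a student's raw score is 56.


raw - median = 56 - 47 = 9
slope * diff = 0.117 * 9 = 1.053
GE = 7.9 + 1.053
GE = 8.953

8.953


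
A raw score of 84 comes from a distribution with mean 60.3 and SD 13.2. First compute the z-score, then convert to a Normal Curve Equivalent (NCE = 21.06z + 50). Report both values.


z = (X - mean) / SD = (84 - 60.3) / 13.2
z = 23.7 / 13.2
z = 1.7955
NCE = NCE = 21.06z + 50
Carry z at full precision (z = 23.7 / 13.2) into the conversion:
NCE = 21.06 * (23.7 / 13.2) + 50 = 499.122 / 13.2 + 50
NCE = 37.8123 + 50
NCE = 87.8123

87.8123


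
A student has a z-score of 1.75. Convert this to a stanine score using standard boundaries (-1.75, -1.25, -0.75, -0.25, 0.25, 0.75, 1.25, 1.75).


Stanine boundaries: [-1.75, -1.25, -0.75, -0.25, 0.25, 0.75, 1.25, 1.75]
z = 1.75
Check each boundary:
  z >= -1.75 -> could be stanine 2
  z >= -1.25 -> could be stanine 3
  z >= -0.75 -> could be stanine 4
  z >= -0.25 -> could be stanine 5
  z >= 0.25 -> could be stanine 6
  z >= 0.75 -> could be stanine 7
  z >= 1.25 -> could be stanine 8
  z >= 1.75 -> could be stanine 9
Highest qualifying boundary gives stanine = 9

9


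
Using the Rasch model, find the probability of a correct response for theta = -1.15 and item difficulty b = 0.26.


theta - b = -1.15 - 0.26 = -1.41
exp(-(theta - b)) = exp(1.41) = 4.096
P = 1 / (1 + 4.096)
P = 0.1962

0.1962


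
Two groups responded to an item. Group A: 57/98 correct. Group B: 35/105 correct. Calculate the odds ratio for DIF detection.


Odds_A = 57/41 = 1.3902
Odds_B = 35/70 = 0.5
OR = Odds_A / Odds_B = 1.3902 / 0.5
Exactly, OR = (57 * 70) / (41 * 35) = 3990 / 1435
OR = 2.7805

2.7805


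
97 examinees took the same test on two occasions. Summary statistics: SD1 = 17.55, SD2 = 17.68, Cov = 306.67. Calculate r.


r = cov(X,Y) / (SD_X * SD_Y)
r = 306.67 / (17.55 * 17.68)
r = 306.67 / 310.284
r = 0.9884

0.9884


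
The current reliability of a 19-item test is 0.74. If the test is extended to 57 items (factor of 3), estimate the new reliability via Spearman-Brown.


r_new = (n * rxx) / (1 + (n-1) * rxx)
r_new = (3 * 0.74) / (1 + 2 * 0.74)
r_new = 2.22 / 2.48
r_new = 0.8952

0.8952


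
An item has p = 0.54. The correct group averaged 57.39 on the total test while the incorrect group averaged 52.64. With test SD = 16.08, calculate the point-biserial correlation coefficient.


q = 1 - p = 0.46
rpb = ((M1 - M0) / SD) * sqrt(p * q)
rpb = ((57.39 - 52.64) / 16.08) * sqrt(0.54 * 0.46)
rpb = 0.1472

0.1472


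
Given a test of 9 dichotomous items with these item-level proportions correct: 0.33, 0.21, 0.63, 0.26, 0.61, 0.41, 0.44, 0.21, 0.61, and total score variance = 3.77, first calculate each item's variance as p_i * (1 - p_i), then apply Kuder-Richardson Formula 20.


For each item, compute p_i * q_i:
  Item 1: 0.33 * 0.67 = 0.2211
  Item 2: 0.21 * 0.79 = 0.1659
  Item 3: 0.63 * 0.37 = 0.2331
  Item 4: 0.26 * 0.74 = 0.1924
  Item 5: 0.61 * 0.39 = 0.2379
  Item 6: 0.41 * 0.59 = 0.2419
  Item 7: 0.44 * 0.56 = 0.2464
  Item 8: 0.21 * 0.79 = 0.1659
  Item 9: 0.61 * 0.39 = 0.2379
Sum(p_i * q_i) = 0.2211 + 0.1659 + 0.2331 + 0.1924 + 0.2379 + 0.2419 + 0.2464 + 0.1659 + 0.2379 = 1.9425
KR-20 = (k/(k-1)) * (1 - Sum(p_i*q_i) / Var_total)
= (9/8) * (1 - 1.9425/3.77)
= 1.125 * 0.4847
KR-20 = 0.5453

0.5453


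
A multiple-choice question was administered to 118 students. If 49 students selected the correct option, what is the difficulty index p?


Item difficulty p = number correct / total examinees
p = 49 / 118
p = 0.4153

0.4153


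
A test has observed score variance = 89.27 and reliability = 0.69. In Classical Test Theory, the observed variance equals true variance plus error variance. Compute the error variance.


var_true = rxx * var_obs = 0.69 * 89.27 = 61.5963
var_error = var_obs - var_true
var_error = 89.27 - 61.5963
var_error = 27.6737

27.6737


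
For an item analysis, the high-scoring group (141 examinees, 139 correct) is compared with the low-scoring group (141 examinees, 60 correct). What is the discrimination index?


p_upper = 139/141 = 0.9858
p_lower = 60/141 = 0.4255
D = 0.9858 - 0.4255 = 0.5603

0.5603


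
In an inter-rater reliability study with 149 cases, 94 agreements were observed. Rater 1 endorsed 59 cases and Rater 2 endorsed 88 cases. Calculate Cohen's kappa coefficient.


P_o = 94/149 = 0.630872
P_e = (59*88 + 90*61) / 22201 = 0.481149
kappa = (P_o - P_e) / (1 - P_e)
kappa = (0.630872 - 0.481149) / (1 - 0.481149)
kappa = 0.2886

0.2886


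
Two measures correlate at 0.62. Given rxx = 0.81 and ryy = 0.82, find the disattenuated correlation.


r_corrected = rxy / sqrt(rxx * ryy)
= 0.62 / sqrt(0.81 * 0.82)
= 0.62 / sqrt(0.6642)
= 0.62 / 0.814985
r_corrected = 0.7608

0.7608


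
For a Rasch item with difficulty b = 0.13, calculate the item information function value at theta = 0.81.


P = 1/(1+exp(-(0.81-0.13))) = 0.6637
I = P*(1-P) = 0.6637 * 0.3363
I = 0.2232

0.2232


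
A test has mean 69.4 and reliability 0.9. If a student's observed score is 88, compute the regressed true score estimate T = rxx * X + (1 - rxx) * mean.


T_est = rxx * X + (1 - rxx) * mean
T_est = 0.9 * 88 + 0.1 * 69.4
T_est = 79.2 + 6.94
T_est = 86.14

86.14


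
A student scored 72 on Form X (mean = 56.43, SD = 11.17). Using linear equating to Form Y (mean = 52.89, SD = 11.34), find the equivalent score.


slope = SD_Y / SD_X = 11.34 / 11.17 ~ 1.0152
intercept = mean_Y - slope * mean_X = 52.89 - (11.34 / 11.17) * 56.43 ~ -4.3988
Y = slope * X + intercept. To avoid rounding drift from the rounded slope/intercept, evaluate the equivalent form Y = mean_Y + SD_Y * (X - mean_X) / SD_X at full precision:
Y = 52.89 + 11.34 * (72 - 56.43) / 11.17
Y = 52.89 + 11.34 * 15.57 / 11.17
Y = 52.89 + 176.5638 / 11.17
Y = 52.89 + 15.807
Y = 68.697

68.697


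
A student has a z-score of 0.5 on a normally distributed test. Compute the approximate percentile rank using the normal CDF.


CDF(z) = 0.5 * (1 + erf(z/sqrt(2)))
erf(0.3536) = 0.3829
CDF = 0.6915
Percentile rank = 0.6915 * 100 = 69.15

69.15


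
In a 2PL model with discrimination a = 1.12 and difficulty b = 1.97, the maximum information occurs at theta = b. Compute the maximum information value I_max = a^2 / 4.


For 2PL, max info at theta = b = 1.97
I_max = a^2 / 4 = 1.12^2 / 4
= 1.2544 / 4
I_max = 0.3136

0.3136


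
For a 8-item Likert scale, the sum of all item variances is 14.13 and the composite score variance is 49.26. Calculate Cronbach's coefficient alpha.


alpha = (k/(k-1)) * (1 - sum(si^2)/s_total^2)
= (8/7) * (1 - 14.13/49.26)
alpha = 0.815

0.815


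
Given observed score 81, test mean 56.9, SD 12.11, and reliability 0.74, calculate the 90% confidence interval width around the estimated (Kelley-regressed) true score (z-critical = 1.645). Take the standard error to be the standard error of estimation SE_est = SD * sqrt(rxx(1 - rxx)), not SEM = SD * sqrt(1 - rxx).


True score estimate = 0.74*81 + 0.26*56.9 = 74.734
SE_est = SD * sqrt(rxx * (1 - rxx)) = 12.11 * sqrt(0.74 * 0.26) = 12.11 * sqrt(0.1924) = 5.311861
CI = T_est +/- z * SE_est, so width = 2 * z * SE_est = 2 * 1.645 * 5.311861
Width = 17.476

17.476


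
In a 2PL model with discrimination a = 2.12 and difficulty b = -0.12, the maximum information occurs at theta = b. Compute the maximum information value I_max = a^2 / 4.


For 2PL, max info at theta = b = -0.12
I_max = a^2 / 4 = 2.12^2 / 4
= 4.4944 / 4
I_max = 1.1236

1.1236


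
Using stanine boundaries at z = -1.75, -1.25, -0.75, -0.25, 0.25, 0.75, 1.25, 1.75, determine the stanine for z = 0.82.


Stanine boundaries: [-1.75, -1.25, -0.75, -0.25, 0.25, 0.75, 1.25, 1.75]
z = 0.82
Check each boundary:
  z >= -1.75 -> could be stanine 2
  z >= -1.25 -> could be stanine 3
  z >= -0.75 -> could be stanine 4
  z >= -0.25 -> could be stanine 5
  z >= 0.25 -> could be stanine 6
  z >= 0.75 -> could be stanine 7
  z < 1.25
  z < 1.75
Highest qualifying boundary gives stanine = 7

7


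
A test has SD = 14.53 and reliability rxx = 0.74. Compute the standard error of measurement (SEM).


SEM = SD * sqrt(1 - rxx)
SEM = 14.53 * sqrt(1 - 0.74)
SEM = 14.53 * sqrt(0.26) = 14.53 * 0.509902
SEM = 7.4089

7.4089


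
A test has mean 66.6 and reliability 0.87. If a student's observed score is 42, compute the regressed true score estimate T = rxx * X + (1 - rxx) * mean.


T_est = rxx * X + (1 - rxx) * mean
T_est = 0.87 * 42 + 0.13 * 66.6
T_est = 36.54 + 8.658
T_est = 45.198

45.198


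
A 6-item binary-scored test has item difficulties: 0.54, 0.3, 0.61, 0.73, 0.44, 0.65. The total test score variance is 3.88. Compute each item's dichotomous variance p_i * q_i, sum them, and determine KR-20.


For each item, compute p_i * q_i:
  Item 1: 0.54 * 0.46 = 0.2484
  Item 2: 0.3 * 0.7 = 0.21
  Item 3: 0.61 * 0.39 = 0.2379
  Item 4: 0.73 * 0.27 = 0.1971
  Item 5: 0.44 * 0.56 = 0.2464
  Item 6: 0.65 * 0.35 = 0.2275
Sum(p_i * q_i) = 0.2484 + 0.21 + 0.2379 + 0.1971 + 0.2464 + 0.2275 = 1.3673
KR-20 = (k/(k-1)) * (1 - Sum(p_i*q_i) / Var_total)
= (6/5) * (1 - 1.3673/3.88)
= 1.2 * 0.6476
KR-20 = 0.7771

0.7771


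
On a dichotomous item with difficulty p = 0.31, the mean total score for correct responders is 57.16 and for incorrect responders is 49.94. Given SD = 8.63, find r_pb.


q = 1 - p = 0.69
rpb = ((M1 - M0) / SD) * sqrt(p * q)
rpb = ((57.16 - 49.94) / 8.63) * sqrt(0.31 * 0.69)
rpb = 0.3869

0.3869


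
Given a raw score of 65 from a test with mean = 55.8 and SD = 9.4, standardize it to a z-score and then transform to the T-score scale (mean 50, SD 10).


z = (X - mean) / SD = (65 - 55.8) / 9.4
z = 9.2 / 9.4
z = 0.9787
T-score = T = 50 + 10z
Carry z at full precision (z = 9.2 / 9.4) into the conversion:
T-score = 50 + 10 * (9.2 / 9.4) = 50 + 92 / 9.4
T-score = 50 + 9.7872
T-score = 59.7872

59.7872


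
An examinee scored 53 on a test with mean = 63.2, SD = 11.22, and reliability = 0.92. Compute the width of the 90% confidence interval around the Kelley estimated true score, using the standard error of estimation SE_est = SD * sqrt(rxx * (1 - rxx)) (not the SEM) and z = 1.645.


True score estimate = 0.92*53 + 0.08*63.2 = 53.816
SE_est = SD * sqrt(rxx * (1 - rxx)) = 11.22 * sqrt(0.92 * 0.08) = 11.22 * sqrt(0.0736) = 3.04391
CI = T_est +/- z * SE_est, so width = 2 * z * SE_est = 2 * 1.645 * 3.04391
Width = 10.0145

10.0145


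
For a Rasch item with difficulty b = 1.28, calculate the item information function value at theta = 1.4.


P = 1/(1+exp(-(1.4-1.28))) = 0.53
I = P*(1-P) = 0.53 * 0.47
I = 0.2491

0.2491


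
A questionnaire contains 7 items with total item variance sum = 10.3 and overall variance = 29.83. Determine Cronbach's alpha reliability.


alpha = (k/(k-1)) * (1 - sum(si^2)/s_total^2)
= (7/6) * (1 - 10.3/29.83)
alpha = 0.7638

0.7638


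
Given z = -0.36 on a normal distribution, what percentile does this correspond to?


CDF(z) = 0.5 * (1 + erf(z/sqrt(2)))
erf(-0.2546) = -0.2812
CDF = 0.3594
Percentile rank = 0.3594 * 100 = 35.94

35.94


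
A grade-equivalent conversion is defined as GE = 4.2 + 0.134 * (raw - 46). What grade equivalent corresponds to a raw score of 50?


raw - median = 50 - 46 = 4
slope * diff = 0.134 * 4 = 0.536
GE = 4.2 + 0.536
GE = 4.736

4.736


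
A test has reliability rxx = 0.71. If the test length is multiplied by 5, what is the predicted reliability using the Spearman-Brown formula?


r_new = (n * rxx) / (1 + (n-1) * rxx)
r_new = (5 * 0.71) / (1 + 4 * 0.71)
r_new = 3.55 / 3.84
r_new = 0.9245

0.9245


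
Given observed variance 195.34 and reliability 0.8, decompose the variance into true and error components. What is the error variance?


var_true = rxx * var_obs = 0.8 * 195.34 = 156.272
var_error = var_obs - var_true
var_error = 195.34 - 156.272
var_error = 39.068

39.068


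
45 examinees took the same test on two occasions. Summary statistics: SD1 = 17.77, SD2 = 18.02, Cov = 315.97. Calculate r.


r = cov(X,Y) / (SD_X * SD_Y)
r = 315.97 / (17.77 * 18.02)
r = 315.97 / 320.2154
r = 0.9867

0.9867


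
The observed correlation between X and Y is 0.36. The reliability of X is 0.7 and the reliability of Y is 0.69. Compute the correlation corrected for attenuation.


r_corrected = rxy / sqrt(rxx * ryy)
= 0.36 / sqrt(0.7 * 0.69)
= 0.36 / sqrt(0.483)
= 0.36 / 0.694982
r_corrected = 0.518

0.518


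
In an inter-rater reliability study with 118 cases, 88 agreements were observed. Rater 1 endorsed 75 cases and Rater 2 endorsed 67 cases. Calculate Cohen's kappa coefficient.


P_o = 88/118 = 0.745763
P_e = (75*67 + 43*51) / 13924 = 0.518386
kappa = (P_o - P_e) / (1 - P_e)
kappa = (0.745763 - 0.518386) / (1 - 0.518386)
kappa = 0.4721

0.4721


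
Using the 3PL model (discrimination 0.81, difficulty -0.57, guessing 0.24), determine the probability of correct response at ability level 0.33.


logit = 0.81*(0.33 - -0.57) = 0.729
P* = 1/(1 + exp(-0.729)) = 0.6746
P = 0.24 + (1 - 0.24) * 0.6746
P = 0.7527

0.7527


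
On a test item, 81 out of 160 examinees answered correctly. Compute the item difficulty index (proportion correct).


Item difficulty p = number correct / total examinees
p = 81 / 160
p = 0.5062

0.5062


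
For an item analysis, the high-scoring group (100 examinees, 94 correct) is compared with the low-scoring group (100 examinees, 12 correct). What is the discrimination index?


p_upper = 94/100 = 0.94
p_lower = 12/100 = 0.12
D = 0.94 - 0.12 = 0.82

0.82


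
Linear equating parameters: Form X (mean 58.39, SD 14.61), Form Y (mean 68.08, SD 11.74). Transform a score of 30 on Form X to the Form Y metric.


slope = SD_Y / SD_X = 11.74 / 14.61 ~ 0.8036
intercept = mean_Y - slope * mean_X = 68.08 - (11.74 / 14.61) * 58.39 ~ 21.1602
Y = slope * X + intercept. To avoid rounding drift from the rounded slope/intercept, evaluate the equivalent form Y = mean_Y + SD_Y * (X - mean_X) / SD_X at full precision:
Y = 68.08 + 11.74 * (30 - 58.39) / 14.61
Y = 68.08 - 11.74 * 28.39 / 14.61
Y = 68.08 - 333.2986 / 14.61
Y = 68.08 - 22.813
Y = 45.267

45.267


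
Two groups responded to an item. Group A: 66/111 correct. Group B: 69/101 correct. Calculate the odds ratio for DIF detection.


Odds_A = 66/45 = 1.4667
Odds_B = 69/32 = 2.1562
OR = Odds_A / Odds_B = 1.4667 / 2.1562
Exactly, OR = (66 * 32) / (45 * 69) = 2112 / 3105
OR = 0.6802

0.6802


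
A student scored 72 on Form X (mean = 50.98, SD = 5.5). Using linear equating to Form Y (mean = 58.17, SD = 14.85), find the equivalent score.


slope = SD_Y / SD_X = 14.85 / 5.5 ~ 2.7
intercept = mean_Y - slope * mean_X = 58.17 - (14.85 / 5.5) * 50.98 ~ -79.476
Y = slope * X + intercept. To avoid rounding drift from the rounded slope/intercept, evaluate the equivalent form Y = mean_Y + SD_Y * (X - mean_X) / SD_X at full precision:
Y = 58.17 + 14.85 * (72 - 50.98) / 5.5
Y = 58.17 + 14.85 * 21.02 / 5.5
Y = 58.17 + 312.147 / 5.5
Y = 58.17 + 56.754
Y = 114.924

114.924


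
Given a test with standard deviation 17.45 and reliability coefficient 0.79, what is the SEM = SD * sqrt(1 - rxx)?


SEM = SD * sqrt(1 - rxx)
SEM = 17.45 * sqrt(1 - 0.79)
SEM = 17.45 * sqrt(0.21) = 17.45 * 0.458258
SEM = 7.9966

7.9966


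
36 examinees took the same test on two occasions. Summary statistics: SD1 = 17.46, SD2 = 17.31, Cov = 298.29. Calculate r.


r = cov(X,Y) / (SD_X * SD_Y)
r = 298.29 / (17.46 * 17.31)
r = 298.29 / 302.2326
r = 0.987

0.987


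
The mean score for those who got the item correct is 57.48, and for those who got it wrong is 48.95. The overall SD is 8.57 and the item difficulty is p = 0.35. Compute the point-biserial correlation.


q = 1 - p = 0.65
rpb = ((M1 - M0) / SD) * sqrt(p * q)
rpb = ((57.48 - 48.95) / 8.57) * sqrt(0.35 * 0.65)
rpb = 0.4747

0.4747


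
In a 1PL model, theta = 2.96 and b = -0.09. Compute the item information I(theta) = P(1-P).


P = 1/(1+exp(-(2.96--0.09))) = 0.9548
I = P*(1-P) = 0.9548 * 0.0452
I = 0.0432

0.0432


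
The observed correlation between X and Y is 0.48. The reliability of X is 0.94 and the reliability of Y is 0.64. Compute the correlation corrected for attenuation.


r_corrected = rxy / sqrt(rxx * ryy)
= 0.48 / sqrt(0.94 * 0.64)
= 0.48 / sqrt(0.6016)
= 0.48 / 0.775629
r_corrected = 0.6189

0.6189


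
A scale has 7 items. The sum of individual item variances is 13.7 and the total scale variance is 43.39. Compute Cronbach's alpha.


alpha = (k/(k-1)) * (1 - sum(si^2)/s_total^2)
= (7/6) * (1 - 13.7/43.39)
alpha = 0.7983

0.7983


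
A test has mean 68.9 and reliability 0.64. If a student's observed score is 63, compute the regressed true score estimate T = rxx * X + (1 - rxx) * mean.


T_est = rxx * X + (1 - rxx) * mean
T_est = 0.64 * 63 + 0.36 * 68.9
T_est = 40.32 + 24.804
T_est = 65.124

65.124


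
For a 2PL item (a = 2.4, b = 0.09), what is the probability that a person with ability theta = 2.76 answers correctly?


a*(theta - b) = 2.4 * (2.76 - 0.09) = 6.408
exp(-6.408) = 0.0016
P = 1 / (1 + 0.0016)
P = 0.9984

0.9984


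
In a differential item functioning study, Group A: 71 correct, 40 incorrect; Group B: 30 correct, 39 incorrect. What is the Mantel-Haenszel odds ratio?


Odds_A = 71/40 = 1.775
Odds_B = 30/39 = 0.7692
OR = Odds_A / Odds_B = 1.775 / 0.7692
Exactly, OR = (71 * 39) / (40 * 30) = 2769 / 1200
OR = 2.3075

2.3075


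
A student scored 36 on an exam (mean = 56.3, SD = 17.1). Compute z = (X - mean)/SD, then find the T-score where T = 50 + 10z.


z = (X - mean) / SD = (36 - 56.3) / 17.1
z = -20.3 / 17.1
z = -1.1871
T-score = T = 50 + 10z
Carry z at full precision (z = -20.3 / 17.1) into the conversion:
T-score = 50 + 10 * (-20.3 / 17.1) = 50 + -203 / 17.1
T-score = 50 + -11.8713
T-score = 38.1287

38.1287


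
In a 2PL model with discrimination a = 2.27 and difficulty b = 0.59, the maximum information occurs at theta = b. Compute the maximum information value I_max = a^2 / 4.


For 2PL, max info at theta = b = 0.59
I_max = a^2 / 4 = 2.27^2 / 4
= 5.1529 / 4
I_max = 1.2882

1.2882


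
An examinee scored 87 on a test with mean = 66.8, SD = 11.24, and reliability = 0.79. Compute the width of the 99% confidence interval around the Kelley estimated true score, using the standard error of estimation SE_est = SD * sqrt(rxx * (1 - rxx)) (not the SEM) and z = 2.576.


True score estimate = 0.79*87 + 0.21*66.8 = 82.758
SE_est = SD * sqrt(rxx * (1 - rxx)) = 11.24 * sqrt(0.79 * 0.21) = 11.24 * sqrt(0.1659) = 4.578145
CI = T_est +/- z * SE_est, so width = 2 * z * SE_est = 2 * 2.576 * 4.578145
Width = 23.5866

23.5866


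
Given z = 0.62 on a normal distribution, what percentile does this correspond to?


CDF(z) = 0.5 * (1 + erf(z/sqrt(2)))
erf(0.4384) = 0.4647
CDF = 0.7324
Percentile rank = 0.7324 * 100 = 73.24

73.24


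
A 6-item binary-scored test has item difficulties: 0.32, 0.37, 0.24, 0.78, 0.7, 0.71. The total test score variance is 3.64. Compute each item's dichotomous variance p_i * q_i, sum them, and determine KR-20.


For each item, compute p_i * q_i:
  Item 1: 0.32 * 0.68 = 0.2176
  Item 2: 0.37 * 0.63 = 0.2331
  Item 3: 0.24 * 0.76 = 0.1824
  Item 4: 0.78 * 0.22 = 0.1716
  Item 5: 0.7 * 0.3 = 0.21
  Item 6: 0.71 * 0.29 = 0.2059
Sum(p_i * q_i) = 0.2176 + 0.2331 + 0.1824 + 0.1716 + 0.21 + 0.2059 = 1.2206
KR-20 = (k/(k-1)) * (1 - Sum(p_i*q_i) / Var_total)
= (6/5) * (1 - 1.2206/3.64)
= 1.2 * 0.6647
KR-20 = 0.7976

0.7976


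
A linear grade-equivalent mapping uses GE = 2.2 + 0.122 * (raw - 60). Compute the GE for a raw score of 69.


raw - median = 69 - 60 = 9
slope * diff = 0.122 * 9 = 1.098
GE = 2.2 + 1.098
GE = 3.298

3.298


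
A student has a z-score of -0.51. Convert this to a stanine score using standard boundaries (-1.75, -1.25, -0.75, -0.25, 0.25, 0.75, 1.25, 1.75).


Stanine boundaries: [-1.75, -1.25, -0.75, -0.25, 0.25, 0.75, 1.25, 1.75]
z = -0.51
Check each boundary:
  z >= -1.75 -> could be stanine 2
  z >= -1.25 -> could be stanine 3
  z >= -0.75 -> could be stanine 4
  z < -0.25
  z < 0.25
  z < 0.75
  z < 1.25
  z < 1.75
Highest qualifying boundary gives stanine = 4

4


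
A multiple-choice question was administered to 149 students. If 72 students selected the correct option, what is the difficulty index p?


Item difficulty p = number correct / total examinees
p = 72 / 149
p = 0.4832

0.4832


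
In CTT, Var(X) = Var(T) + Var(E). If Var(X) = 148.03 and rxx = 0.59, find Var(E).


var_true = rxx * var_obs = 0.59 * 148.03 = 87.3377
var_error = var_obs - var_true
var_error = 148.03 - 87.3377
var_error = 60.6923

60.6923


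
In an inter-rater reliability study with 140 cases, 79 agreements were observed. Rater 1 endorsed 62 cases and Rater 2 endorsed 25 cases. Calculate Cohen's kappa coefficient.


P_o = 79/140 = 0.564286
P_e = (62*25 + 78*115) / 19600 = 0.536735
kappa = (P_o - P_e) / (1 - P_e)
kappa = (0.564286 - 0.536735) / (1 - 0.536735)
kappa = 0.0595

0.0595


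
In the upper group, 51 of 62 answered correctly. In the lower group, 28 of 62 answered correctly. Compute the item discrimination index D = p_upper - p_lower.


p_upper = 51/62 = 0.8226
p_lower = 28/62 = 0.4516
D = 0.8226 - 0.4516 = 0.371

0.371


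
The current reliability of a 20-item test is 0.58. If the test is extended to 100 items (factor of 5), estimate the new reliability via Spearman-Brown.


r_new = (n * rxx) / (1 + (n-1) * rxx)
r_new = (5 * 0.58) / (1 + 4 * 0.58)
r_new = 2.9 / 3.32
r_new = 0.8735

0.8735


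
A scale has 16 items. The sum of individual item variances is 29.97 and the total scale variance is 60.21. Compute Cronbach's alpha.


alpha = (k/(k-1)) * (1 - sum(si^2)/s_total^2)
= (16/15) * (1 - 29.97/60.21)
alpha = 0.5357

0.5357


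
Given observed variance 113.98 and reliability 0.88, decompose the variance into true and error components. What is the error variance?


var_true = rxx * var_obs = 0.88 * 113.98 = 100.3024
var_error = var_obs - var_true
var_error = 113.98 - 100.3024
var_error = 13.6776

13.6776


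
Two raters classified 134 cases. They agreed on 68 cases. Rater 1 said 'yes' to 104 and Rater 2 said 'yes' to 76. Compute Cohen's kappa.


P_o = 68/134 = 0.507463
P_e = (104*76 + 30*58) / 17956 = 0.537091
kappa = (P_o - P_e) / (1 - P_e)
kappa = (0.507463 - 0.537091) / (1 - 0.537091)
kappa = -0.064

-0.064


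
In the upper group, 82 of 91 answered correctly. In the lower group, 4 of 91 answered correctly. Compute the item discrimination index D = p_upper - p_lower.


p_upper = 82/91 = 0.9011
p_lower = 4/91 = 0.044
D = 0.9011 - 0.044 = 0.8571

0.8571


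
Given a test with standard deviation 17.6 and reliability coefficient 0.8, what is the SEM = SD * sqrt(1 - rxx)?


SEM = SD * sqrt(1 - rxx)
SEM = 17.6 * sqrt(1 - 0.8)
SEM = 17.6 * sqrt(0.2) = 17.6 * 0.447214
SEM = 7.871

7.871


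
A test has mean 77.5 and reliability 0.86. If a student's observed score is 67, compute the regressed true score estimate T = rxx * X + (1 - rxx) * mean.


T_est = rxx * X + (1 - rxx) * mean
T_est = 0.86 * 67 + 0.14 * 77.5
T_est = 57.62 + 10.85
T_est = 68.47

68.47
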